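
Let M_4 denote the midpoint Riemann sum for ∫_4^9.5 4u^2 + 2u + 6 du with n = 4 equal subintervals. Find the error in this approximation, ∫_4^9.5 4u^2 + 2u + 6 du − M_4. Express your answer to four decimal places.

Exact integral: ∫_4^9.5 f(u) du ≈ 1165.083333.
M_4 = 1161.6171875.
Error ≈ 1165.083333 − 1161.6171875 ≈ 3.4661.

3.4661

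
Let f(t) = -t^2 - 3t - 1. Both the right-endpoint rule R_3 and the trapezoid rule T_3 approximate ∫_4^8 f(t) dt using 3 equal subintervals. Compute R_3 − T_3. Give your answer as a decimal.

-40

R_3 ≈ -266.51852.
T_3 ≈ -226.51852.
R_3 − T_3 = -40.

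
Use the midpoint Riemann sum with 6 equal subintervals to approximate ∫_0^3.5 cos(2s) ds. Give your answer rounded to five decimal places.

0.34789

Δs = (3.5 − 0)/6 = 7/12.
Midpoints: 7/24, 0.875, 35/24, 49/24, 2.625, 77/24.
f(7/24) ≈ 0.83463, f(0.875) ≈ -0.17825, f(35/24) ≈ -0.97481, f(49/24) ≈ -0.58838, f(2.625) ≈ 0.51209, f(77/24) ≈ 0.99110.
Sum = Δs · [f(7/24) + f(0.875) + f(35/24) + ...].
Sum ≈ 0.34789.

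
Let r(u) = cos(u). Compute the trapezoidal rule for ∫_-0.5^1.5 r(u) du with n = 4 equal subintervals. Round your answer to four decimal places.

Δu = (1.5 − (-0.5))/4 = 0.5.
r(-0.5) ≈ 0.8776, r(0) ≈ 1.0000, r(0.5) ≈ 0.8776, r(1) ≈ 0.5403, r(1.5) ≈ 0.0707.
T_4 = (Δu/2)·[r(u_0) + 2r(u_1) + 2r(u_2) + 2r(u_3) + r(u_4)].
Sum ≈ 1.4460.

1.4460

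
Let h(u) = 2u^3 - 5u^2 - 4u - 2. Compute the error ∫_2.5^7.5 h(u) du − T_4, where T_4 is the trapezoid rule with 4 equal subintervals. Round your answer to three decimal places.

-32.552

Exact integral: ∫_2.5^7.5 h(u) du ≈ 775.41667.
T_4 = 807.96875.
Error ≈ 775.41667 − 807.96875 ≈ -32.552.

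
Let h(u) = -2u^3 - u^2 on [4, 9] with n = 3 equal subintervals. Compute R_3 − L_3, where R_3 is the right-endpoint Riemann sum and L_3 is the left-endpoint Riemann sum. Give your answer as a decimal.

R_3 ≈ -4629.25926.
L_3 ≈ -2304.25926.
R_3 − L_3 = -2325.

-2325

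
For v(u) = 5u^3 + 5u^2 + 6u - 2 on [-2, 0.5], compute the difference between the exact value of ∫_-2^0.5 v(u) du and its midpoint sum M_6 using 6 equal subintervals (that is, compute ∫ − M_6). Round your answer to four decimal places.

-0.2261

Exact integral: ∫_-2^0.5 v(u) du ≈ -22.630208.
M_6 ≈ -22.404152.
Error ≈ -22.630208 − (-22.404152) ≈ -0.2261.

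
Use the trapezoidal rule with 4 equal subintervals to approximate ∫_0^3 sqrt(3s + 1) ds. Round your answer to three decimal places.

Δs = (3 − 0)/4 = 0.75.
f(0) ≈ 1.000, f(0.75) ≈ 1.803, f(1.5) ≈ 2.345, f(2.25) ≈ 2.784, f(3) ≈ 3.162.
T_4 = (Δs/2)·[f(s_0) + 2f(s_1) + 2f(s_2) + 2f(s_3) + f(s_4)].
Sum ≈ 6.760.

6.760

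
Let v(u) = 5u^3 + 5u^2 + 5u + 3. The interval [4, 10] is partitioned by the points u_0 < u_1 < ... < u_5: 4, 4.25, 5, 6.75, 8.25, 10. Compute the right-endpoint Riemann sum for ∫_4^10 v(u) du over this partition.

Subinterval widths: 0.25, 0.75, 1.75, 1.5, 1.75.
Right endpoints: 4.25, 5, 6.75, 8.25, 10.
v(4.25) = 498.390625, v(5) = 778, v(6.75) = 1802.296875, v(8.25) = 3192.140625, v(10) = 5553.
Sum = Σ Δu_i · v(u_i).
Sum = 18368.078125.

18368.078125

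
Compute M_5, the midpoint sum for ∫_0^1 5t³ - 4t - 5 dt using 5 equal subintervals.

-5.775

Δt = (1 − 0)/5 = 0.2.
Midpoints: 0.1, 0.3, 0.5, 0.7, 0.9.
f(0.1) = -5.395, f(0.3) = -6.065, f(0.5) = -6.375, f(0.7) = -6.085, f(0.9) = -4.955.
Sum = Δt · [f(0.1) + f(0.3) + f(0.5) + f(0.7) + f(0.9)].
Sum = -5.775.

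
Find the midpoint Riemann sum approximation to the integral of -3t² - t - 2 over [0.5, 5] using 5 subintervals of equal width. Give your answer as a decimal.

Δt = (5 − 0.5)/5 = 0.9.
Midpoints: 0.95, 1.85, 2.75, 3.65, 4.55.
f(0.95) = -5.6575, f(1.85) = -14.1175, f(2.75) = -27.4375, f(3.65) = -45.6175, f(4.55) = -68.6575.
Sum = Δt · [f(0.95) + f(1.85) + f(2.75) + f(3.65) + f(4.55)].
Sum = -145.33875.

-145.33875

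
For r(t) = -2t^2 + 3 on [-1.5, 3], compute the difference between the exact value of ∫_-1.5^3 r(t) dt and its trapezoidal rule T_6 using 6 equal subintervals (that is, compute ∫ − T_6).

0.84375

Exact integral: ∫_-1.5^3 r(t) dt = -6.75.
T_6 = -7.59375.
Error = -6.75 − (-7.59375) = 0.84375.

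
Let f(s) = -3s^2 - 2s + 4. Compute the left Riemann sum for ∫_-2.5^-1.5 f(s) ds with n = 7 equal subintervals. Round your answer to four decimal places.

Δs = (-1.5 − (-2.5))/7 = 1/7.
Left endpoints: -2.5, -33/14, -31/14, -29/14, -27/14, -25/14, -23/14.
f(-2.5) = -9.75, f(-33/14) = -1559/196, f(-31/14) = -1231/196, f(-29/14) = -927/196, f(-27/14) = -647/196, f(-25/14) = -391/196, f(-23/14) = -159/196.
Sum = Δs · [f(-2.5) + f(-33/14) + f(-31/14) + ...].
Sum ≈ -4.9745.

-4.9745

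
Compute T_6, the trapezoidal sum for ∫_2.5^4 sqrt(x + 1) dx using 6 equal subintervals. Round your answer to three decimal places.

Δx = (4 − 2.5)/6 = 0.25.
f(2.5) ≈ 1.871, f(2.75) ≈ 1.936, f(3) ≈ 2.000, f(3.25) ≈ 2.062, f(3.5) ≈ 2.121, f(3.75) ≈ 2.179, f(4) ≈ 2.236.
T_6 = (Δx/2)·[f(x_0) + 2f(x_1) + ... + 2f(x_{5}) + f(x_6)].
Sum ≈ 3.088.

3.088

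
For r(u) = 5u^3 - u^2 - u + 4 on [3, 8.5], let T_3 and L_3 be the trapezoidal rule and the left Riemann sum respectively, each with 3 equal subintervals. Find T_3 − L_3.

2627.96875

T_3 ≈ 6481.15162037.
L_3 ≈ 3853.18287037.
T_3 − L_3 = 2627.96875.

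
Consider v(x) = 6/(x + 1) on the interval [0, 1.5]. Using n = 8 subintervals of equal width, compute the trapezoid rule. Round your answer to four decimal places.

Δx = (1.5 − 0)/8 = 0.1875.
v(0) = 6, v(0.1875) = 96/19, v(0.375) = 48/11, v(0.5625) = 3.84, v(0.75) = 24/7, v(0.9375) = 96/31, v(1.125) = 48/17, v(1.3125) = 96/37, v(1.5) = 2.4.
T_8 = (Δx/2)·[v(x_0) + 2v(x_1) + ... + 2v(x_{7}) + v(x_8)].
Sum ≈ 5.5125.

5.5125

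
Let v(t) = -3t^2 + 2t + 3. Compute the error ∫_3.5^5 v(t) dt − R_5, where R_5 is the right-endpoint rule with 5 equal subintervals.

5.355

Exact integral: ∫_3.5^5 v(t) dt = -64.875.
R_5 = -70.23.
Error = -64.875 − (-70.23) = 5.355.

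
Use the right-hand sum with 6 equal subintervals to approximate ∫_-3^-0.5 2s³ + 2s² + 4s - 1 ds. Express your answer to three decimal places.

-33.532

Δs = (-0.5 − (-3))/6 = 5/12.
Right endpoints: -31/12, -13/6, -1.75, -4/3, -11/12, -0.5.
f(-31/12) = -28051/864, f(-13/6) = -2227/108, f(-1.75) = -12.59375, f(-4/3) = -203/27, f(-11/12) = -3911/864, f(-0.5) = -2.75.
Sum = Δs · [f(-31/12) + f(-13/6) + f(-1.75) + ...].
Sum ≈ -33.532.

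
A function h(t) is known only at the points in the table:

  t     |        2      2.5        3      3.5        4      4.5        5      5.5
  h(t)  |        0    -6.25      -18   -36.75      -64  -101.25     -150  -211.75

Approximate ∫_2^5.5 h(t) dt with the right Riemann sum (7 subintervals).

-294

Δt = 0.5.
Sum = 0.5·[(-6.25) + (-18) + (-36.75) + (-64) + (-101.25) + (-150) + (-211.75)] = -294.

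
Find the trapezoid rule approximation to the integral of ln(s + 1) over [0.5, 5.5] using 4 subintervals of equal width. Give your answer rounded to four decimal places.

Δs = (5.5 − 0.5)/4 = 1.25.
f(0.5) ≈ 0.4055, f(1.75) ≈ 1.0116, f(3) ≈ 1.3863, f(4.25) ≈ 1.6582, f(5.5) ≈ 1.8718.
T_4 = (Δs/2)·[f(s_0) + 2f(s_1) + 2f(s_2) + 2f(s_3) + f(s_4)].
Sum ≈ 6.4934.

6.4934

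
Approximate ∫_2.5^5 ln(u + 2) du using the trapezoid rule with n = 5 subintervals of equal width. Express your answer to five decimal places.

4.35137

Δu = (5 − 2.5)/5 = 0.5.
f(2.5) ≈ 1.50408, f(3) ≈ 1.60944, f(3.5) ≈ 1.70475, f(4) ≈ 1.79176, f(4.5) ≈ 1.87180, f(5) ≈ 1.94591.
T_5 = (Δu/2)·[f(u_0) + 2f(u_1) + ... + 2f(u_{4}) + f(u_5)].
Sum ≈ 4.35137.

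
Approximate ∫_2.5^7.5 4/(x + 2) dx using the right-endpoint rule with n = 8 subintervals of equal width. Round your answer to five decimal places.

Δx = (7.5 − 2.5)/8 = 0.625.
Right endpoints: 3.125, 3.75, 4.375, 5, 5.625, 6.25, 6.875, 7.5.
f(3.125) = 32/41, f(3.75) = 16/23, f(4.375) = 32/51, f(5) = 4/7, f(5.625) = 32/61, f(6.25) = 16/33, f(6.875) = 32/71, f(7.5) = 8/19.
Sum = Δx · [f(3.125) + f(3.75) + f(4.375) + ...].
Sum ≈ 2.84763.

2.84763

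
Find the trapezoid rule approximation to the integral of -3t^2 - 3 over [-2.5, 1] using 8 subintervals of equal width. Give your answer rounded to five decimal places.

Δt = (1 − (-2.5))/8 = 0.4375.
f(-2.5) = -21.75, f(-2.0625) = -15.76171875, f(-1.625) = -10.921875, f(-1.1875) = -7.23046875, f(-0.75) = -4.6875, f(-0.3125) = -3.29296875, f(0.125) = -3.046875, f(0.5625) = -3.94921875, f(1) = -6.
T_8 = (Δt/2)·[f(t_0) + 2f(t_1) + ... + 2f(t_{7}) + f(t_8)].
Sum ≈ -27.45996.

-27.45996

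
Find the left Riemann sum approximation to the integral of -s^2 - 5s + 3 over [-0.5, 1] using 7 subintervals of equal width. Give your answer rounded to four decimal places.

3.1224

Δs = (1 − (-0.5))/7 = 3/14.
Left endpoints: -0.5, -2/7, -1/14, 1/7, 5/14, 4/7, 11/14.
f(-0.5) = 5.25, f(-2/7) = 213/49, f(-1/14) = 657/196, f(1/7) = 111/49, f(5/14) = 213/196, f(4/7) = -9/49, f(11/14) = -303/196.
Sum = Δs · [f(-0.5) + f(-2/7) + f(-1/14) + ...].
Sum ≈ 3.1224.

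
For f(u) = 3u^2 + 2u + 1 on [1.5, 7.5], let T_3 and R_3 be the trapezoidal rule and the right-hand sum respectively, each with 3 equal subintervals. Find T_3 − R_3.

-174

T_3 = 490.5.
R_3 = 664.5.
T_3 − R_3 = -174.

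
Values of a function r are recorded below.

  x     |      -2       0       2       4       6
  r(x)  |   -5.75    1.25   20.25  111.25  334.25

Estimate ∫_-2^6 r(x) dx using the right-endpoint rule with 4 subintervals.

934

Δx = 2.
Sum = 2·[1.25 + 20.25 + 111.25 + 334.25] = 934.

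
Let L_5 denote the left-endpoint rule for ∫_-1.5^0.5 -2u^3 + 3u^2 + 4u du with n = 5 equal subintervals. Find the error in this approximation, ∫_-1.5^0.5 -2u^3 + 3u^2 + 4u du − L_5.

-1.32

Exact integral: ∫_-1.5^0.5 f(u) du = 2.
L_5 = 3.32.
Error = 2 − 3.32 = -1.32.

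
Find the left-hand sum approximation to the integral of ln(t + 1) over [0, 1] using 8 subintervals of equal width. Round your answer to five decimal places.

0.34232

Δt = (1 − 0)/8 = 0.125.
Left endpoints: 0, 0.125, 0.25, 0.375, 0.5, 0.625, 0.75, 0.875.
f(0) ≈ 0.00000, f(0.125) ≈ 0.11778, f(0.25) ≈ 0.22314, f(0.375) ≈ 0.31845, f(0.5) ≈ 0.40547, f(0.625) ≈ 0.48551, f(0.75) ≈ 0.55962, f(0.875) ≈ 0.62861.
Sum = Δt · [f(0) + f(0.125) + f(0.25) + ...].
Sum ≈ 0.34232.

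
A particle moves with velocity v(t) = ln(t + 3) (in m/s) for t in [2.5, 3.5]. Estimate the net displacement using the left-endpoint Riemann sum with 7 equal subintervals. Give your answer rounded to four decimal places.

Δt = (3.5 − 2.5)/7 = 1/7.
Left endpoints: 2.5, 37/14, 39/14, 41/14, 43/14, 45/14, 47/14.
v(2.5) ≈ 1.7047, v(37/14) ≈ 1.7304, v(39/14) ≈ 1.7554, v(41/14) ≈ 1.7798, v(43/14) ≈ 1.8036, v(45/14) ≈ 1.8269, v(47/14) ≈ 1.8496.
Sum = Δt · [v(2.5) + v(37/14) + v(39/14) + ...].
Sum ≈ 1.7786.

1.7786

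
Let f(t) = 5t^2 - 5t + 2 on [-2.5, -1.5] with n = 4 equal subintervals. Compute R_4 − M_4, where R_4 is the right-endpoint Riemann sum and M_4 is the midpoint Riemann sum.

-3.046875

R_4 = 29.34375.
M_4 = 32.390625.
R_4 − M_4 = -3.046875.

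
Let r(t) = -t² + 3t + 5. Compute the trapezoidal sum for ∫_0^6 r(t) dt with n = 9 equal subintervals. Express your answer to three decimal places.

11.556

Δt = (6 − 0)/9 = 2/3.
r(0) = 5, r(2/3) = 59/9, r(4/3) = 65/9, r(2) = 7, r(8/3) = 53/9, r(10/3) = 35/9, r(4) = 1, r(14/3) = -25/9, r(16/3) = -67/9, r(6) = -13.
T_9 = (Δt/2)·[r(t_0) + 2r(t_1) + ... + 2r(t_{8}) + r(t_9)].
Sum ≈ 11.556.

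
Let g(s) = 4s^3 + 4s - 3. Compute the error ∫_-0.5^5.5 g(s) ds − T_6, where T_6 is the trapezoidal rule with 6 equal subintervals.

Exact integral: ∫_-0.5^5.5 g(s) ds = 957.
T_6 = 987.
Error = 957 − 987 = -30.

-30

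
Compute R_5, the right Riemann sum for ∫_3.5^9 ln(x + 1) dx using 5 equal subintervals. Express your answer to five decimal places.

11.18440

Δx = (9 − 3.5)/5 = 1.1.
Right endpoints: 4.6, 5.7, 6.8, 7.9, 9.
f(4.6) ≈ 1.72277, f(5.7) ≈ 1.90211, f(6.8) ≈ 2.05412, f(7.9) ≈ 2.18605, f(9) ≈ 2.30259.
Sum = Δx · [f(4.6) + f(5.7) + f(6.8) + f(7.9) + f(9)].
Sum ≈ 11.18440.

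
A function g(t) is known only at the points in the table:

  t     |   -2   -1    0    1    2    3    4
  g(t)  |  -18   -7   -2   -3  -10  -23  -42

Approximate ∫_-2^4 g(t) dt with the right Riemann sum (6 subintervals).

-87

Δt = 1.
Sum = 1·[(-7) + (-2) + (-3) + (-10) + (-23) + (-42)] = -87.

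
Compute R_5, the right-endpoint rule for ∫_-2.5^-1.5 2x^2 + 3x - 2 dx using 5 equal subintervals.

-0.32

Δx = (-1.5 − (-2.5))/5 = 0.2.
Right endpoints: -2.3, -2.1, -1.9, -1.7, -1.5.
f(-2.3) = 1.68, f(-2.1) = 0.52, f(-1.9) = -0.48, f(-1.7) = -1.32, f(-1.5) = -2.
Sum = Δx · [f(-2.3) + f(-2.1) + f(-1.9) + f(-1.7) + f(-1.5)].
Sum = -0.32.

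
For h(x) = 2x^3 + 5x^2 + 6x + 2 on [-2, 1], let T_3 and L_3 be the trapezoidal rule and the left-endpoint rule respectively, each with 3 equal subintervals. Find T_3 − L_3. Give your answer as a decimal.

10.5

T_3 = 5.5.
L_3 = -5.
T_3 − L_3 = 10.5.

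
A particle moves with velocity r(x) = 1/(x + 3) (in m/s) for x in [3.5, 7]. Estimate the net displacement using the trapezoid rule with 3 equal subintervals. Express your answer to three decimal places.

Δx = (7 − 3.5)/3 = 7/6.
r(3.5) = 2/13, r(14/3) = 3/23, r(35/6) = 6/53, r(7) = 0.1.
T_3 = (Δx/2)·[r(x_0) + 2r(x_1) + 2r(x_2) + r(x_3)].
Sum ≈ 0.432.

0.432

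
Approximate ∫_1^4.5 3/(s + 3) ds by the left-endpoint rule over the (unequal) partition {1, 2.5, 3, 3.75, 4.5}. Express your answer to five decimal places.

Subinterval widths: 1.5, 0.5, 0.75, 0.75.
Left endpoints: 1, 2.5, 3, 3.75.
f(1) = 0.75, f(2.5) = 6/11, f(3) = 0.5, f(3.75) = 4/9.
Sum = Σ Δs_i · f(s_i).
Sum ≈ 2.10606.

2.10606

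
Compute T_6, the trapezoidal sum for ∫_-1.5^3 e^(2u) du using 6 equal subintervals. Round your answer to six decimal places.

Δu = (3 − (-1.5))/6 = 0.75.
f(-1.5) ≈ 0.049787, f(-0.75) ≈ 0.223130, f(0) ≈ 1.000000, f(0.75) ≈ 4.481689, f(1.5) ≈ 20.085537, f(2.25) ≈ 90.017131, f(3) ≈ 403.428793.
T_6 = (Δu/2)·[f(u_0) + 2f(u_1) + ... + 2f(u_{5}) + f(u_6)].
Sum ≈ 238.160083.

238.160083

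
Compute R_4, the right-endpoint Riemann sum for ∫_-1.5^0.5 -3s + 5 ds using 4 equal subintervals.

Δs = (0.5 − (-1.5))/4 = 0.5.
Right endpoints: -1, -0.5, 0, 0.5.
f(-1) = 8, f(-0.5) = 6.5, f(0) = 5, f(0.5) = 3.5.
Sum = Δs · [f(-1) + f(-0.5) + f(0) + f(0.5)].
Sum = 11.5.

11.5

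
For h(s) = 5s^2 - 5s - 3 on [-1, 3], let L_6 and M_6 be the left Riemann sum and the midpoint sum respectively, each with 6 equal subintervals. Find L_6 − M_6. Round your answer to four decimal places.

L_6 ≈ 9.481481.
M_6 ≈ 13.925926.
L_6 − M_6 ≈ -4.4444.

-4.4444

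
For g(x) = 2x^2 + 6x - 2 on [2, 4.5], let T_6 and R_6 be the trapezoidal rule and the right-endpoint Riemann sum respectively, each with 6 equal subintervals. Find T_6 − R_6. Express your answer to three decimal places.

-9.896

T_6 ≈ 99.31134.
R_6 ≈ 109.20718.
T_6 − R_6 ≈ -9.896.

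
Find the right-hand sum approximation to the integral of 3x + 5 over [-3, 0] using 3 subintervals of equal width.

6

Δx = (0 − (-3))/3 = 1.
Right endpoints: -2, -1, 0.
f(-2) = -1, f(-1) = 2, f(0) = 5.
Sum = Δx · [f(-2) + f(-1) + f(0)].
Sum = 6.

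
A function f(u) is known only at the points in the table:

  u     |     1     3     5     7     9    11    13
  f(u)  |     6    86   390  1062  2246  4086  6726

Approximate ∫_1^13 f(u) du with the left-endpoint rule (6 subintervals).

15752

Δu = 2.
Sum = 2·[6 + 86 + 390 + 1062 + 2246 + 4086] = 15752.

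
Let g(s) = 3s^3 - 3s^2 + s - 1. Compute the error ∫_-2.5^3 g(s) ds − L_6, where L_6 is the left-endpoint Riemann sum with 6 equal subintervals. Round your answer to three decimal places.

Exact integral: ∫_-2.5^3 g(s) ds = -15.296875.
L_6 ≈ -73.22352.
Error ≈ -15.296875 − (-73.22352) ≈ 57.927.

57.927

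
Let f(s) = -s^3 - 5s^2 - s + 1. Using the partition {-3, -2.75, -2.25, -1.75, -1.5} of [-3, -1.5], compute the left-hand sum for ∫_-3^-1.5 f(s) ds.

Subinterval widths: 0.25, 0.5, 0.5, 0.25.
Left endpoints: -3, -2.75, -2.25, -1.75.
f(-3) = -14, f(-2.75) = -13.265625, f(-2.25) = -10.671875, f(-1.75) = -7.203125.
Sum = Σ Δs_i · f(s_i).
Sum = -17.26953125.

-17.26953125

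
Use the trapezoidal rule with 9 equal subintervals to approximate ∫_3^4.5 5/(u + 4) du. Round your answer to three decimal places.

Δu = (4.5 − 3)/9 = 1/6.
f(3) = 5/7, f(19/6) = 30/43, f(10/3) = 15/22, f(3.5) = 2/3, f(11/3) = 15/23, f(23/6) = 30/47, f(4) = 0.625, f(25/6) = 30/49, f(13/3) = 0.6, f(4.5) = 10/17.
T_9 = (Δu/2)·[f(u_0) + 2f(u_1) + ... + 2f(u_{8}) + f(u_9)].
Sum ≈ 0.971.

0.971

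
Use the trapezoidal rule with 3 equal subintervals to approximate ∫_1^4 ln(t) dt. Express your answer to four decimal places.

2.4849

Δt = (4 − 1)/3 = 1.
f(1) ≈ 0.0000, f(2) ≈ 0.6931, f(3) ≈ 1.0986, f(4) ≈ 1.3863.
T_3 = (Δt/2)·[f(t_0) + 2f(t_1) + 2f(t_2) + f(t_3)].
Sum ≈ 2.4849.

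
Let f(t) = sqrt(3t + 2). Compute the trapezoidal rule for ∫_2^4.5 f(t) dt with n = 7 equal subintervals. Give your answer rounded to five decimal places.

Δt = (4.5 − 2)/7 = 5/14.
f(2) ≈ 2.82843, f(33/14) ≈ 3.01188, f(19/7) ≈ 3.18479, f(43/14) ≈ 3.34877, f(24/7) ≈ 3.50510, f(53/14) ≈ 3.65474, f(29/7) ≈ 3.79850, f(4.5) ≈ 3.93700.
T_7 = (Δt/2)·[f(t_0) + 2f(t_1) + ... + 2f(t_{6}) + f(t_7)].
Sum ≈ 8.53089.

8.53089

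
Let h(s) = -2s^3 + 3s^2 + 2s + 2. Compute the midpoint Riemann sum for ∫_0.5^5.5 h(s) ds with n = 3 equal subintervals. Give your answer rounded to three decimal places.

-233.889

Δs = (5.5 − 0.5)/3 = 5/3.
Midpoints: 4/3, 3, 14/3.
h(4/3) = 142/27, h(3) = -19, h(14/3) = -3418/27.
Sum = Δs · [h(4/3) + h(3) + h(14/3)].
Sum ≈ -233.889.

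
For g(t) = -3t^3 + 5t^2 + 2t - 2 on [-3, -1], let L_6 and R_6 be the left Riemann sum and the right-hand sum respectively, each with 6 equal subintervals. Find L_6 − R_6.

38

L_6 ≈ 111.18518519.
R_6 ≈ 73.18518519.
L_6 − R_6 = 38.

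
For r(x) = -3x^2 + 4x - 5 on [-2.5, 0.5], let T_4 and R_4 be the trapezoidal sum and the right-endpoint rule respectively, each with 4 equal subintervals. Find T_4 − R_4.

-11.25

T_4 = -43.59375.
R_4 = -32.34375.
T_4 − R_4 = -11.25.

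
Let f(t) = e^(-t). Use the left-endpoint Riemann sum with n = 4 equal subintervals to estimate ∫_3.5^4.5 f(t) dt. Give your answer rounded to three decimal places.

Δt = (4.5 − 3.5)/4 = 0.25.
Left endpoints: 3.5, 3.75, 4, 4.25.
f(3.5) ≈ 0.030, f(3.75) ≈ 0.024, f(4) ≈ 0.018, f(4.25) ≈ 0.014.
Sum = Δt · [f(3.5) + f(3.75) + f(4) + f(4.25)].
Sum ≈ 0.022.

0.022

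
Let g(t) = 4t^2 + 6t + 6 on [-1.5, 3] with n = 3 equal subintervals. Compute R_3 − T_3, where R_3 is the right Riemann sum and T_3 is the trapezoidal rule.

40.5

R_3 = 135.
T_3 = 94.5.
R_3 − T_3 = 40.5.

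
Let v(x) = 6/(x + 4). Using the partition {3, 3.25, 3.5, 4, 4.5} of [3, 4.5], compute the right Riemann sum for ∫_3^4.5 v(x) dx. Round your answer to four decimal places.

1.1348

Subinterval widths: 0.25, 0.25, 0.5, 0.5.
Right endpoints: 3.25, 3.5, 4, 4.5.
v(3.25) = 24/29, v(3.5) = 0.8, v(4) = 0.75, v(4.5) = 12/17.
Sum = Σ Δx_i · v(x_i).
Sum ≈ 1.1348.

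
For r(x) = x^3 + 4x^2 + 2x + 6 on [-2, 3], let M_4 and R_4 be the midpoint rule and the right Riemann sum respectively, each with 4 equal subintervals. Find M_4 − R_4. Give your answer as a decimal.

M_4 = 94.3359375.
R_4 = 145.703125.
M_4 − R_4 = -51.3671875.

-51.3671875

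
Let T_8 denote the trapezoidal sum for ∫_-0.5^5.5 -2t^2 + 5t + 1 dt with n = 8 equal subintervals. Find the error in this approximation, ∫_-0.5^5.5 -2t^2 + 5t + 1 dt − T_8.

1.125

Exact integral: ∫_-0.5^5.5 f(t) dt = -30.
T_8 = -31.125.
Error = -30 − (-31.125) = 1.125.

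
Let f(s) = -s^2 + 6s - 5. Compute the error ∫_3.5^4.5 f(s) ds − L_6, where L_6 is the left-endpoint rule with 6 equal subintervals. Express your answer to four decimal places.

-0.1620

Exact integral: ∫_3.5^4.5 f(s) ds ≈ 2.916667.
L_6 ≈ 3.078704.
Error ≈ 2.916667 − 3.078704 ≈ -0.1620.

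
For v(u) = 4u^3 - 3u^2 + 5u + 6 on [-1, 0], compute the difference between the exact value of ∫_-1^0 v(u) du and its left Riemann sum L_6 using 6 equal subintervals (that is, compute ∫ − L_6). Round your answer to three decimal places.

Exact integral: ∫_-1^0 v(u) du = 1.5.
L_6 ≈ 0.45833.
Error ≈ 1.5 − 0.45833 ≈ 1.042.

1.042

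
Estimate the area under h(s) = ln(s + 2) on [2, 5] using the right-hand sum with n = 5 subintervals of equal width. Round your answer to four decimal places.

Δs = (5 − 2)/5 = 0.6.
Right endpoints: 2.6, 3.2, 3.8, 4.4, 5.
h(2.6) ≈ 1.5261, h(3.2) ≈ 1.6487, h(3.8) ≈ 1.7579, h(4.4) ≈ 1.8563, h(5) ≈ 1.9459.
Sum = Δs · [h(2.6) + h(3.2) + h(3.8) + h(4.4) + h(5)].
Sum ≈ 5.2409.

5.2409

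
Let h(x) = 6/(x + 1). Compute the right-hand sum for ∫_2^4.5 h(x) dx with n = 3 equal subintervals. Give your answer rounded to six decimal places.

3.284867

Δx = (4.5 − 2)/3 = 5/6.
Right endpoints: 17/6, 11/3, 4.5.
h(17/6) = 36/23, h(11/3) = 9/7, h(4.5) = 12/11.
Sum = Δx · [h(17/6) + h(11/3) + h(4.5)].
Sum ≈ 3.284867.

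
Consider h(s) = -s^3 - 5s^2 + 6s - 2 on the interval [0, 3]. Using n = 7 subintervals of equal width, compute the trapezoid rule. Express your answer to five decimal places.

-45.12245

Δs = (3 − 0)/7 = 3/7.
h(0) = -2, h(3/7) = -146/343, h(6/7) = -398/343, h(9/7) = -1604/343, h(12/7) = -3926/343, h(15/7) = -7526/343, h(18/7) = -12566/343, h(3) = -56.
T_7 = (Δs/2)·[h(s_0) + 2h(s_1) + ... + 2h(s_{6}) + h(s_7)].
Sum ≈ -45.12245.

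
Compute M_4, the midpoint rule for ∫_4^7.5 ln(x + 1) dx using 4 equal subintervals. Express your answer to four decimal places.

Δx = (7.5 − 4)/4 = 0.875.
Midpoints: 4.4375, 5.3125, 6.1875, 7.0625.
f(4.4375) ≈ 1.6933, f(5.3125) ≈ 1.8425, f(6.1875) ≈ 1.9723, f(7.0625) ≈ 2.0872.
Sum = Δx · [f(4.4375) + f(5.3125) + f(6.1875) + f(7.0625)].
Sum ≈ 6.6460.

6.6460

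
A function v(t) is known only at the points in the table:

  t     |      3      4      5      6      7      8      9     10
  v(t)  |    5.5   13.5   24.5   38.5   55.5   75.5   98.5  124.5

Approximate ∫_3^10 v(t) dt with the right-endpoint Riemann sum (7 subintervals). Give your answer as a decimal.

430.5

Δt = 1.
Sum = 1·[13.5 + 24.5 + 38.5 + 55.5 + 75.5 + 98.5 + 124.5] = 430.5.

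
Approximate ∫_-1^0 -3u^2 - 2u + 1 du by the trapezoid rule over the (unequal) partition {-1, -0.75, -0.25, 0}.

Subinterval widths: 0.25, 0.5, 0.25.
f(-1) = 0, f(-0.75) = 0.8125, f(-0.25) = 1.3125, f(0) = 1.
On each subinterval the trapezoid contributes (Δu_i/2)·[f(u_{i-1}) + f(u_i)].
Sum = 0.921875.

0.921875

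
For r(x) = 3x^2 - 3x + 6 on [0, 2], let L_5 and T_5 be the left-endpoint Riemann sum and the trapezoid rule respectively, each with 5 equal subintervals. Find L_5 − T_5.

L_5 = 12.96.
T_5 = 14.16.
L_5 − T_5 = -1.2.

-1.2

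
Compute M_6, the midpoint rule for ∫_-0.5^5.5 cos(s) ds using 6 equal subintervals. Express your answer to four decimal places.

Δs = (5.5 − (-0.5))/6 = 1.
Midpoints: 0, 1, 2, 3, 4, 5.
f(0) ≈ 1.0000, f(1) ≈ 0.5403, f(2) ≈ -0.4161, f(3) ≈ -0.9900, f(4) ≈ -0.6536, f(5) ≈ 0.2837.
Sum = Δs · [f(0) + f(1) + f(2) + ...].
Sum ≈ -0.2358.

-0.2358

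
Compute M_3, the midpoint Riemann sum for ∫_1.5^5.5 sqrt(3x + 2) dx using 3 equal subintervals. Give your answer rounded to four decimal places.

14.0174

Δx = (5.5 − 1.5)/3 = 4/3.
Midpoints: 13/6, 3.5, 29/6.
f(13/6) ≈ 2.9155, f(3.5) ≈ 3.5355, f(29/6) ≈ 4.0620.
Sum = Δx · [f(13/6) + f(3.5) + f(29/6)].
Sum ≈ 14.0174.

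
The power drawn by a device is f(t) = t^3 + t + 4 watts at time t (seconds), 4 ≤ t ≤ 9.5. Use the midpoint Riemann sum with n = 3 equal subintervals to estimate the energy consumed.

Δt = (9.5 − 4)/3 = 11/6.
Midpoints: 59/12, 6.75, 103/12.
f(59/12) = 220787/1728, f(6.75) = 318.296875, f(103/12) = 1114471/1728.
Sum = Δt · [f(59/12) + f(6.75) + f(103/12)].
Sum = 2000.1953125.

2000.1953125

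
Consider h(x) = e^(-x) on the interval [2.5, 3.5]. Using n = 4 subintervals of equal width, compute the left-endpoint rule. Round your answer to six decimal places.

Δx = (3.5 − 2.5)/4 = 0.25.
Left endpoints: 2.5, 2.75, 3, 3.25.
h(2.5) ≈ 0.082085, h(2.75) ≈ 0.063928, h(3) ≈ 0.049787, h(3.25) ≈ 0.038774.
Sum = Δx · [h(2.5) + h(2.75) + h(3) + h(3.25)].
Sum ≈ 0.058644.

0.058644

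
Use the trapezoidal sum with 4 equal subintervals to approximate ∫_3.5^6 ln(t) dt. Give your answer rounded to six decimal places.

3.862019

Δt = (6 − 3.5)/4 = 0.625.
f(3.5) ≈ 1.252763, f(4.125) ≈ 1.417066, f(4.75) ≈ 1.558145, f(5.375) ≈ 1.681759, f(6) ≈ 1.791759.
T_4 = (Δt/2)·[f(t_0) + 2f(t_1) + 2f(t_2) + 2f(t_3) + f(t_4)].
Sum ≈ 3.862019.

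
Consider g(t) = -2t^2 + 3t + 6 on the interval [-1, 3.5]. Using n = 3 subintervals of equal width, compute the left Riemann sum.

Δt = (3.5 − (-1))/3 = 1.5.
Left endpoints: -1, 0.5, 2.
g(-1) = 1, g(0.5) = 7, g(2) = 4.
Sum = Δt · [g(-1) + g(0.5) + g(2)].
Sum = 18.

18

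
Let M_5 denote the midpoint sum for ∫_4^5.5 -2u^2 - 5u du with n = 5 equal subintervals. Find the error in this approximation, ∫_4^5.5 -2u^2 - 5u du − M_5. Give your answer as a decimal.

-0.0225

Exact integral: ∫_4^5.5 f(u) du = -103.875.
M_5 = -103.8525.
Error = -103.875 − (-103.8525) = -0.0225.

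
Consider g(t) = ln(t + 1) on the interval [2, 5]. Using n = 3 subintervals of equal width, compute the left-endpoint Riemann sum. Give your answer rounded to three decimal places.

4.094

Δt = (5 − 2)/3 = 1.
Left endpoints: 2, 3, 4.
g(2) ≈ 1.099, g(3) ≈ 1.386, g(4) ≈ 1.609.
Sum = Δt · [g(2) + g(3) + g(4)].
Sum ≈ 4.094.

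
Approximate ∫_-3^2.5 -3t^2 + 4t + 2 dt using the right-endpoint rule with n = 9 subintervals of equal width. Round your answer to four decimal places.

Δt = (2.5 − (-3))/9 = 11/18.
Right endpoints: -43/18, -16/9, -7/6, -5/9, 1/18, 2/3, 23/18, 17/9, 2.5.
f(-43/18) = -2665/108, f(-16/9) = -394/27, f(-7/6) = -6.75, f(-5/9) = -31/27, f(1/18) = 239/108, f(2/3) = 10/3, f(23/18) = 239/108, f(17/9) = -31/27, f(2.5) = -6.75.
Sum = Δt · [f(-43/18) + f(-16/9) + f(-7/6) + ...].
Sum ≈ -28.9090.

-28.9090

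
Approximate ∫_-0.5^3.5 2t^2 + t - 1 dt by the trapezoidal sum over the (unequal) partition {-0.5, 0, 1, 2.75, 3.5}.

32.96875

Subinterval widths: 0.5, 1, 1.75, 0.75.
f(-0.5) = -1, f(0) = -1, f(1) = 2, f(2.75) = 16.875, f(3.5) = 27.
On each subinterval the trapezoid contributes (Δt_i/2)·[f(t_{i-1}) + f(t_i)].
Sum = 32.96875.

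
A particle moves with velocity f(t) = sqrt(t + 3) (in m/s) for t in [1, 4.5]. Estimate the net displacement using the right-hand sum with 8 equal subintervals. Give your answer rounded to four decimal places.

Δt = (4.5 − 1)/8 = 0.4375.
Right endpoints: 1.4375, 1.875, 2.3125, 2.75, 3.1875, 3.625, 4.0625, 4.5.
f(1.4375) ≈ 2.1065, f(1.875) ≈ 2.2079, f(2.3125) ≈ 2.3049, f(2.75) ≈ 2.3979, f(3.1875) ≈ 2.4875, f(3.625) ≈ 2.5739, f(4.0625) ≈ 2.6575, f(4.5) ≈ 2.7386.
Sum = Δt · [f(1.4375) + f(1.875) + f(2.3125) + ...].
Sum ≈ 8.5202.

8.5202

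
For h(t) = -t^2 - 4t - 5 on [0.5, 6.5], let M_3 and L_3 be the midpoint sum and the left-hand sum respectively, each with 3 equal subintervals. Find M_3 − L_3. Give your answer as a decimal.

M_3 = -203.5.
L_3 = -143.5.
M_3 − L_3 = -60.

-60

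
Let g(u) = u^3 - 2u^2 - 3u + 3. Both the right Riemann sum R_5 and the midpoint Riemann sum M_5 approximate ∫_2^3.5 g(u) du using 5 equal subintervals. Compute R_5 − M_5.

R_5 = 4.6125.
M_5 = 2.3203125.
R_5 − M_5 = 2.2921875.

2.2921875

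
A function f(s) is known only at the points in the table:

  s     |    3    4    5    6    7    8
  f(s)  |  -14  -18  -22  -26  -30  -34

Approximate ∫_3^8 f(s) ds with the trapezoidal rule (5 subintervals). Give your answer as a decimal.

Δs = 1.
T_5 = (1/2)·[(-14) + 2·(-18) + 2·(-22) + 2·(-26) + 2·(-30) + (-34)] = -120.

-120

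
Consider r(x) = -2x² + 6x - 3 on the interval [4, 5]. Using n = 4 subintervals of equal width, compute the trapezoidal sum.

-16.6875

Δx = (5 − 4)/4 = 0.25.
r(4) = -11, r(4.25) = -13.625, r(4.5) = -16.5, r(4.75) = -19.625, r(5) = -23.
T_4 = (Δx/2)·[r(x_0) + 2r(x_1) + 2r(x_2) + 2r(x_3) + r(x_4)].
Sum = -16.6875.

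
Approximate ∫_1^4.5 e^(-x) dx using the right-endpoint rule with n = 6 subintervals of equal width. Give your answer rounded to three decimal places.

0.263

Δx = (4.5 − 1)/6 = 7/12.
Right endpoints: 19/12, 13/6, 2.75, 10/3, 47/12, 4.5.
f(19/12) ≈ 0.205, f(13/6) ≈ 0.115, f(2.75) ≈ 0.064, f(10/3) ≈ 0.036, f(47/12) ≈ 0.020, f(4.5) ≈ 0.011.
Sum = Δx · [f(19/12) + f(13/6) + f(2.75) + ...].
Sum ≈ 0.263.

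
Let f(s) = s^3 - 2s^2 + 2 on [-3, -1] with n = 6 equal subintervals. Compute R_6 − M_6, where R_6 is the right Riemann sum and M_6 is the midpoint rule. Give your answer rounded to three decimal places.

R_6 ≈ -26.62963.
M_6 ≈ -33.18519.
R_6 − M_6 ≈ 6.556.

6.556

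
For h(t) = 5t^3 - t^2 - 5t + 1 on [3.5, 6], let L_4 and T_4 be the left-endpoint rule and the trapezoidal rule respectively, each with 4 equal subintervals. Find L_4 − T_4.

-259.1796875

L_4 ≈ 1070.0927734.
T_4 ≈ 1329.2724609.
L_4 − T_4 = -259.1796875.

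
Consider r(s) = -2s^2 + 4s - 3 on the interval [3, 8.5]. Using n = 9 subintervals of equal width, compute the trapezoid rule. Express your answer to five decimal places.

Δs = (8.5 − 3)/9 = 11/18.
r(3) = -9, r(65/18) = -2371/162, r(38/9) = -1763/81, r(29/6) = -547/18, r(49/9) = -3281/81, r(109/18) = -8443/162, r(20/3) = -587/9, r(131/18) = -12931/162, r(71/9) = -7769/81, r(8.5) = -113.5.
T_9 = (Δs/2)·[r(s_0) + 2r(s_1) + ... + 2r(s_{8}) + r(s_9)].
Sum ≈ -282.10134.

-282.10134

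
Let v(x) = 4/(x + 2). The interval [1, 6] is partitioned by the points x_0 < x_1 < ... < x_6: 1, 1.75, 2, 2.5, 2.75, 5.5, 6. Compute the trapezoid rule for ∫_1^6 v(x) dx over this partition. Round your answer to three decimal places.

Subinterval widths: 0.75, 0.25, 0.5, 0.25, 2.75, 0.5.
v(1) = 4/3, v(1.75) = 16/15, v(2) = 1, v(2.5) = 8/9, v(2.75) = 16/19, v(5.5) = 8/15, v(6) = 0.5.
On each subinterval the trapezoid contributes (Δx_i/2)·[v(x_{i-1}) + v(x_i)].
Sum ≈ 3.996.

3.996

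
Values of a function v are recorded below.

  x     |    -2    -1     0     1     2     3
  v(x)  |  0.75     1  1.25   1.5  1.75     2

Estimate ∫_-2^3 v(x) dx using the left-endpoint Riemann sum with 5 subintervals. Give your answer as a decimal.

6.25

Δx = 1.
Sum = 1·[0.75 + 1 + 1.25 + 1.5 + 1.75] = 6.25.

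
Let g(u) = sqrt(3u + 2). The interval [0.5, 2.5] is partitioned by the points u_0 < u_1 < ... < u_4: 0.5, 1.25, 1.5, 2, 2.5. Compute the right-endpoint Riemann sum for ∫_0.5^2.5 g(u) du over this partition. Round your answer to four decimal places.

5.3911

Subinterval widths: 0.75, 0.25, 0.5, 0.5.
Right endpoints: 1.25, 1.5, 2, 2.5.
g(1.25) ≈ 2.3979, g(1.5) ≈ 2.5495, g(2) ≈ 2.8284, g(2.5) ≈ 3.0822.
Sum = Σ Δu_i · g(u_i).
Sum ≈ 5.3911.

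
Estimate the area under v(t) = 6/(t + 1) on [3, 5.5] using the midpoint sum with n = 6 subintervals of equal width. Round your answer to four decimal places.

Δt = (5.5 − 3)/6 = 5/12.
Midpoints: 77/24, 3.625, 97/24, 107/24, 4.875, 127/24.
v(77/24) = 144/101, v(3.625) = 48/37, v(97/24) = 144/121, v(107/24) = 144/131, v(4.875) = 48/47, v(127/24) = 144/151.
Sum = Δt · [v(77/24) + v(3.625) + v(97/24) + ...].
Sum ≈ 2.9114.

2.9114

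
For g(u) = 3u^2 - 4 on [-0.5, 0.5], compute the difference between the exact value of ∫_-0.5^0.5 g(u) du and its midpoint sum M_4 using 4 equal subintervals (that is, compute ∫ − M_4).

0.015625

Exact integral: ∫_-0.5^0.5 g(u) du = -3.75.
M_4 = -3.765625.
Error = -3.75 − (-3.765625) = 0.015625.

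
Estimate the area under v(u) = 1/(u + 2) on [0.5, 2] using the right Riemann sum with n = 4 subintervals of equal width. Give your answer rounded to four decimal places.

Δu = (2 − 0.5)/4 = 0.375.
Right endpoints: 0.875, 1.25, 1.625, 2.
v(0.875) = 8/23, v(1.25) = 4/13, v(1.625) = 8/29, v(2) = 0.25.
Sum = Δu · [v(0.875) + v(1.25) + v(1.625) + v(2)].
Sum ≈ 0.4430.

0.4430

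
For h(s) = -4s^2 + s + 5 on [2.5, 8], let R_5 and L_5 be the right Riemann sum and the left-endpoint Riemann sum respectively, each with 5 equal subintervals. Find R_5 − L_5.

-248.05

R_5 = -733.92.
L_5 = -485.87.
R_5 − L_5 = -248.05.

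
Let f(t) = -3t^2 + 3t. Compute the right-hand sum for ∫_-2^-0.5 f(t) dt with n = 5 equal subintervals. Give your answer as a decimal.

-11.205

Δt = (-0.5 − (-2))/5 = 0.3.
Right endpoints: -1.7, -1.4, -1.1, -0.8, -0.5.
f(-1.7) = -13.77, f(-1.4) = -10.08, f(-1.1) = -6.93, f(-0.8) = -4.32, f(-0.5) = -2.25.
Sum = Δt · [f(-1.7) + f(-1.4) + f(-1.1) + f(-0.8) + f(-0.5)].
Sum = -11.205.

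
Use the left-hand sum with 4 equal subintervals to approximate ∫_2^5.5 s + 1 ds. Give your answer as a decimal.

Δs = (5.5 − 2)/4 = 0.875.
Left endpoints: 2, 2.875, 3.75, 4.625.
f(2) = 3, f(2.875) = 3.875, f(3.75) = 4.75, f(4.625) = 5.625.
Sum = Δs · [f(2) + f(2.875) + f(3.75) + f(4.625)].
Sum = 15.09375.

15.09375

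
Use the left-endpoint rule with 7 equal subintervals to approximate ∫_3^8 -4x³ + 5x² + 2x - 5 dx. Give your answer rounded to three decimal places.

-2611.531

Δx = (8 − 3)/7 = 5/7.
Left endpoints: 3, 26/7, 31/7, 36/7, 41/7, 46/7, 51/7.
f(3) = -62, f(26/7) = -45811/343, f(31/7) = -84206/343, f(36/7) = -139451/343, f(41/7) = -214546/343, f(46/7) = -312491/343, f(51/7) = -436286/343.
Sum = Δx · [f(3) + f(26/7) + f(31/7) + ...].
Sum ≈ -2611.531.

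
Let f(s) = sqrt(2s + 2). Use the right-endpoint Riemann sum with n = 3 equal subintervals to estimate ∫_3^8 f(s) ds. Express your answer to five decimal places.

Δs = (8 − 3)/3 = 5/3.
Right endpoints: 14/3, 19/3, 8.
f(14/3) ≈ 3.36650, f(19/3) ≈ 3.82971, f(8) ≈ 4.24264.
Sum = Δs · [f(14/3) + f(19/3) + f(8)].
Sum ≈ 19.06475.

19.06475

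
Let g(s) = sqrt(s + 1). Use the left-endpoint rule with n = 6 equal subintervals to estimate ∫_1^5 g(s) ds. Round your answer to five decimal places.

7.56173

Δs = (5 − 1)/6 = 2/3.
Left endpoints: 1, 5/3, 7/3, 3, 11/3, 13/3.
g(1) ≈ 1.41421, g(5/3) ≈ 1.63299, g(7/3) ≈ 1.82574, g(3) ≈ 2.00000, g(11/3) ≈ 2.16025, g(13/3) ≈ 2.30940.
Sum = Δs · [g(1) + g(5/3) + g(7/3) + ...].
Sum ≈ 7.56173.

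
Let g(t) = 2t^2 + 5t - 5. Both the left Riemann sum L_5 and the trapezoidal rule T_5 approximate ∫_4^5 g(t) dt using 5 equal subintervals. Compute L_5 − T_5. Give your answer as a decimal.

-2.3

L_5 = 55.88.
T_5 = 58.18.
L_5 − T_5 = -2.3.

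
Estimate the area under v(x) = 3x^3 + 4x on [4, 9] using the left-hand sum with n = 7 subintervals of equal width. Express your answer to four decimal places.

4163.9796

Δx = (9 − 4)/7 = 5/7.
Left endpoints: 4, 33/7, 38/7, 43/7, 48/7, 53/7, 58/7.
v(4) = 208, v(33/7) = 114279/343, v(38/7) = 172064/343, v(43/7) = 246949/343, v(48/7) = 341184/343, v(53/7) = 457019/343, v(58/7) = 596704/343.
Sum = Δx · [v(4) + v(33/7) + v(38/7) + ...].
Sum ≈ 4163.9796.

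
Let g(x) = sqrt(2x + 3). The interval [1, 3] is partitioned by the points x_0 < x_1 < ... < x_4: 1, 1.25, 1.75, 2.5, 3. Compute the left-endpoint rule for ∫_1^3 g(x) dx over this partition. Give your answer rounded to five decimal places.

5.05797

Subinterval widths: 0.25, 0.5, 0.75, 0.5.
Left endpoints: 1, 1.25, 1.75, 2.5.
g(1) ≈ 2.23607, g(1.25) ≈ 2.34521, g(1.75) ≈ 2.54951, g(2.5) ≈ 2.82843.
Sum = Σ Δx_i · g(x_i).
Sum ≈ 5.05797.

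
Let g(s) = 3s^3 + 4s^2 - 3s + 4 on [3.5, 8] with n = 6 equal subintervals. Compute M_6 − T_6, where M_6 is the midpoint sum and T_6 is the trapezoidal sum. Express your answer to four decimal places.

-35.2793

M_6 ≈ 3513.568359.
T_6 = 3548.84765625.
M_6 − T_6 ≈ -35.2793.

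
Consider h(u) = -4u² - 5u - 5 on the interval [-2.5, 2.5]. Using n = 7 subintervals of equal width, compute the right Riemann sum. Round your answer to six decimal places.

-77.295918

Δu = (2.5 − (-2.5))/7 = 5/7.
Right endpoints: -25/14, -15/14, -5/14, 5/14, 15/14, 25/14, 2.5.
h(-25/14) = -865/98, h(-15/14) = -415/98, h(-5/14) = -365/98, h(5/14) = -715/98, h(15/14) = -1465/98, h(25/14) = -2615/98, h(2.5) = -42.5.
Sum = Δu · [h(-25/14) + h(-15/14) + h(-5/14) + ...].
Sum ≈ -77.295918.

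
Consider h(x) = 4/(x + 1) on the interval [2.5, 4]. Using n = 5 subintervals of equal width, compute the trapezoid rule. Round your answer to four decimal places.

1.4279

Δx = (4 − 2.5)/5 = 0.3.
h(2.5) = 8/7, h(2.8) = 20/19, h(3.1) = 40/41, h(3.4) = 10/11, h(3.7) = 40/47, h(4) = 0.8.
T_5 = (Δx/2)·[h(x_0) + 2h(x_1) + ... + 2h(x_{4}) + h(x_5)].
Sum ≈ 1.4279.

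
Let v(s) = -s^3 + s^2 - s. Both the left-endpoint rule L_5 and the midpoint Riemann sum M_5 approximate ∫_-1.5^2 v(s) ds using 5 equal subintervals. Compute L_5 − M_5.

4.7009375

L_5 = 4.8475.
M_5 = 0.1465625.
L_5 − M_5 = 4.7009375.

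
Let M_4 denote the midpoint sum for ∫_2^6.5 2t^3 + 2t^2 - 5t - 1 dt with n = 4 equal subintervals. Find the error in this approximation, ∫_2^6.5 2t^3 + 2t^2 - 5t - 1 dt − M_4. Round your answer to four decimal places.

Exact integral: ∫_2^6.5 f(t) dt = 962.15625.
M_4 ≈ 949.104492.
Error ≈ 962.15625 − 949.104492 ≈ 13.0518.

13.0518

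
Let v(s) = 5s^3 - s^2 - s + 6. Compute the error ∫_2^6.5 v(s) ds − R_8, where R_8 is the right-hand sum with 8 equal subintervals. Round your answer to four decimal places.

-377.8088

Exact integral: ∫_2^6.5 v(s) ds = 2130.328125.
R_8 ≈ 2508.136963.
Error ≈ 2130.328125 − 2508.136963 ≈ -377.8088.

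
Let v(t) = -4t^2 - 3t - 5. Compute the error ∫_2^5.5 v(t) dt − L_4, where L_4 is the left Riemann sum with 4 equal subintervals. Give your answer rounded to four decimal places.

Exact integral: ∫_2^5.5 v(t) dt ≈ -268.041667.
L_4 = -219.296875.
Error ≈ -268.041667 − (-219.296875) ≈ -48.7448.

-48.7448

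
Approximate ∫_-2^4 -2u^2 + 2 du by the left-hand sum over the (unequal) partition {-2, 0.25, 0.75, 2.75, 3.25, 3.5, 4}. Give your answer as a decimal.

Subinterval widths: 2.25, 0.5, 2, 0.5, 0.25, 0.5.
Left endpoints: -2, 0.25, 0.75, 2.75, 3.25, 3.5.
f(-2) = -6, f(0.25) = 1.875, f(0.75) = 0.875, f(2.75) = -13.125, f(3.25) = -19.125, f(3.5) = -22.5.
Sum = Σ Δu_i · f(u_i).
Sum = -33.40625.

-33.40625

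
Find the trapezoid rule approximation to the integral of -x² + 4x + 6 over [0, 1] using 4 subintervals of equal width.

Δx = (1 − 0)/4 = 0.25.
f(0) = 6, f(0.25) = 6.9375, f(0.5) = 7.75, f(0.75) = 8.4375, f(1) = 9.
T_4 = (Δx/2)·[f(x_0) + 2f(x_1) + 2f(x_2) + 2f(x_3) + f(x_4)].
Sum = 7.65625.

7.65625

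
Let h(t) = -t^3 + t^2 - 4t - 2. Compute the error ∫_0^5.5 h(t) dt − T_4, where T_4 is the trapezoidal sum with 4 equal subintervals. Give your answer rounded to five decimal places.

12.56478

Exact integral: ∫_0^5.5 h(t) dt ≈ -244.8072917.
T_4 ≈ -257.3720703.
Error ≈ -244.8072917 − (-257.3720703) ≈ 12.56478.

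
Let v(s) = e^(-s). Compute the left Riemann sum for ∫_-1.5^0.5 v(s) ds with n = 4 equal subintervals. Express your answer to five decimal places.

4.92435

Δs = (0.5 − (-1.5))/4 = 0.5.
Left endpoints: -1.5, -1, -0.5, 0.
v(-1.5) ≈ 4.48169, v(-1) ≈ 2.71828, v(-0.5) ≈ 1.64872, v(0) ≈ 1.00000.
Sum = Δs · [v(-1.5) + v(-1) + v(-0.5) + v(0)].
Sum ≈ 4.92435.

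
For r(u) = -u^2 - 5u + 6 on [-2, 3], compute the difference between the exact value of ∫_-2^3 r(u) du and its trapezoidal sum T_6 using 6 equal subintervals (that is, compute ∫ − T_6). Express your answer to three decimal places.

0.579

Exact integral: ∫_-2^3 r(u) du ≈ 5.83333.
T_6 ≈ 5.25463.
Error ≈ 5.83333 − 5.25463 ≈ 0.579.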